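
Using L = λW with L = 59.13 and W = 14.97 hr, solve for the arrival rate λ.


Little's law: L = λW → λ = L / W
= 59.13 / 14.97
= 3.95 per hour


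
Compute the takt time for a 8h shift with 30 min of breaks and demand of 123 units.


Available = 8×60 - 30 = 450 min
Takt time = 450 / 123
= 3.66 min/unit


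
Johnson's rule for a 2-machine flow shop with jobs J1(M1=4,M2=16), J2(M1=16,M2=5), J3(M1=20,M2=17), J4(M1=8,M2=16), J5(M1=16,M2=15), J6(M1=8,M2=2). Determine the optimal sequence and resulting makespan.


Johnson's rule:
Group 1 (M1≤M2, sort by M1): ['J1', 'J4']
Group 2 (M1>M2, sort desc M2): ['J3', 'J5', 'J2', 'J6']
Sequence: J1 → J4 → J3 → J5 → J2 → J6
Makespan calculation:
  J1: M1 done=4, M2 done=20
  J4: M1 done=12, M2 done=36
  J3: M1 done=32, M2 done=53
  J5: M1 done=48, M2 done=68
  J2: M1 done=64, M2 done=73
  J6: M1 done=72, M2 done=75
= Sequence: J1 → J4 → J3 → J5 → J2 → J6, Makespan: 75


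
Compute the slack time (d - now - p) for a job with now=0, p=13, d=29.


Slack = due - current_time - processing
= 29 - 0 - 13
= 16


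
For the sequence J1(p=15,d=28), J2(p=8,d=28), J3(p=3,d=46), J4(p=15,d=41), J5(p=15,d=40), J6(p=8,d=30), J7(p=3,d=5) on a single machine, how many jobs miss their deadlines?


Completion vs due date:
  J1: C=15, d=28 → on time
  J2: C=23, d=28 → on time
  J3: C=26, d=46 → on time
  J4: C=41, d=41 → on time
  J5: C=56, d=40 → TARDY
  J6: C=64, d=30 → TARDY
  J7: C=67, d=5 → TARDY
Tardy jobs: J5, J6, J7
Count = 3


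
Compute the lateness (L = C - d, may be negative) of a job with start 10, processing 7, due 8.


Completion = 10 + 7 = 17
Lateness = C - d = 17 - 8
= 9


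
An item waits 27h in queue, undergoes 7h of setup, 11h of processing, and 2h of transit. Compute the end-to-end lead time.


Lead time = queue + setup + processing + transit
= 27 + 7 + 11 + 2
= 47 hours


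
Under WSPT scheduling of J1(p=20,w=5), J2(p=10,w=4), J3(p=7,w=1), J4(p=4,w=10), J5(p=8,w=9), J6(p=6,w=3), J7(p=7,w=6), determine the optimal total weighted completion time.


WSPT order (by p/w): J4 → J5 → J7 → J6 → J2 → J1 → J3
  J4: C=4, w·C=10×4=40
  J5: C=12, w·C=9×12=108
  J7: C=19, w·C=6×19=114
  J6: C=25, w·C=3×25=75
  J2: C=35, w·C=4×35=140
  J1: C=55, w·C=5×55=275
  J3: C=62, w·C=1×62=62
Σ w·C = 814
= 814


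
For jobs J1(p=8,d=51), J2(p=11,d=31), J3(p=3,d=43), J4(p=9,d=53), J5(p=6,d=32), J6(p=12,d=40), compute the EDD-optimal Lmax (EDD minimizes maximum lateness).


EDD order: J2 → J5 → J6 → J3 → J1 → J4
Completion and lateness:
  J2: C=11, d=31, L=11-31=-20
  J5: C=17, d=32, L=17-32=-15
  J6: C=29, d=40, L=29-40=-11
  J3: C=32, d=43, L=32-43=-11
  J1: C=40, d=51, L=40-51=-11
  J4: C=49, d=53, L=49-53=-4
Lmax = max(-20, -15, -11, -11, -11, -4)
= -4


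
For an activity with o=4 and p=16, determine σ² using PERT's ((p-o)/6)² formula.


σ² = ((p - o) / 6)² = (p - o)² / 36
= (16 - 4)² / 36
= 12² / 36
= 144 / 36
= 4.0000


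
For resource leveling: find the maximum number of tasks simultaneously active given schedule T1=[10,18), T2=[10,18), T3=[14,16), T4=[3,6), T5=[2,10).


Check each time point for overlaps:
  t=14: 3 tasks active (T1, T2, T3)
Max concurrent = 3


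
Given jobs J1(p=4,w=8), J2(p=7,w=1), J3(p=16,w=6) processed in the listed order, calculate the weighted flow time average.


Completion times:
  J1: C=4, w×C=8×4=32
  J2: C=11, w×C=1×11=11
  J3: C=27, w×C=6×27=162
Sum w×C = 205
Sum w = 15
Weighted avg = 205/15
= 13.67


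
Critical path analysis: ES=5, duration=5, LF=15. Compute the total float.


EF = ES + duration = 5 + 5 = 10
LS = LF - duration = 15 - 5 = 10
Total Float = LF - EF = 15 - 10
(or LS - ES = 10 - 5)
= 5


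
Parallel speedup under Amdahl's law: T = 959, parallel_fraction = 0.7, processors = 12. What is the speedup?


Amdahl's law: T_p = T × ((1-p) + p/N)
= 959 × ((1-0.7) + 0.7/12)
= 959 × (0.30 + 0.0583)
= 959 × 0.3583
= 343.64
Speedup = 959/343.64
= 2.79×


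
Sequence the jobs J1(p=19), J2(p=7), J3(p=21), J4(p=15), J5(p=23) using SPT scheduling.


SPT: sort by shortest processing time
  J2: p=7
  J4: p=15
  J1: p=19
  J3: p=21
  J5: p=23
Order: J2 → J4 → J1 → J3 → J5


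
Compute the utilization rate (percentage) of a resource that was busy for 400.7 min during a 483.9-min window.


Utilization = busy / total × 100
= 400.7 / 483.9 × 100
= 82.8%


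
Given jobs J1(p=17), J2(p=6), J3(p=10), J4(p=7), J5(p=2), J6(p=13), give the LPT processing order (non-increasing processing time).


LPT: sort by longest processing time first
  J1: p=17
  J6: p=13
  J3: p=10
  J4: p=7
  J2: p=6
  J5: p=2
Order: J1 → J6 → J3 → J4 → J2 → J5


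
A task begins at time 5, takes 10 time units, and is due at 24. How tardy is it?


Completion = start + processing = 5 + 10 = 15
Tardiness = max(0, C - d) = max(0, 15 - 24)
= max(0, -9)
= 0


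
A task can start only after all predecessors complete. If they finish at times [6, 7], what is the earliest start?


ES = max of all predecessor completion times
Predecessors: [6, 7]
ES = max(6, 7)
= 7


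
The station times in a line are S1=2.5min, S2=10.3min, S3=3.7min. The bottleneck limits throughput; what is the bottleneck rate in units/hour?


Bottleneck = longest station time
Station times: [2.5, 10.3, 3.7]
Max = 10.3 min
Rate = 60 / 10.3
= 5.83 units/hour (bottleneck: 10.3min)


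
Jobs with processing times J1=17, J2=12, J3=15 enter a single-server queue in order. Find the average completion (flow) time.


Completion times:
  J1: completes at 17
  J2: completes at 29
  J3: completes at 44
Sum = 90
Average = 90/3
= 30.00


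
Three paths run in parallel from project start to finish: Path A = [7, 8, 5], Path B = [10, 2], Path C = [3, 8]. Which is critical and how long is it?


Path A: 7 + 8 + 5 = 20
Path B: 10 + 2 = 12
Path C: 3 + 8 = 11
Critical path = longest = max(20, 12, 11)
= 20 (Path A)


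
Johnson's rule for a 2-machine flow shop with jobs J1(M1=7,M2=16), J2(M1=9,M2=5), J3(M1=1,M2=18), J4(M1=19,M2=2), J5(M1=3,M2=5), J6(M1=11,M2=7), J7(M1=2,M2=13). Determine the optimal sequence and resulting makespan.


Johnson's rule:
Group 1 (M1≤M2, sort by M1): ['J3', 'J7', 'J5', 'J1']
Group 2 (M1>M2, sort desc M2): ['J6', 'J2', 'J4']
Sequence: J3 → J7 → J5 → J1 → J6 → J2 → J4
Makespan calculation:
  J3: M1 done=1, M2 done=19
  J7: M1 done=3, M2 done=32
  J5: M1 done=6, M2 done=37
  J1: M1 done=13, M2 done=53
  J6: M1 done=24, M2 done=60
  J2: M1 done=33, M2 done=65
  J4: M1 done=52, M2 done=67
= Sequence: J3 → J7 → J5 → J1 → J6 → J2 → J4, Makespan: 67


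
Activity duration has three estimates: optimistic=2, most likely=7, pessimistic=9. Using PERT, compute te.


te = (o + 4m + p) / 6
= (2 + 4×7 + 9) / 6
= (2 + 28 + 9) / 6
= 39 / 6
= 6.50


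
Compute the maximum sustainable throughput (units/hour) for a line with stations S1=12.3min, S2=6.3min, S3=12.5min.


Bottleneck = longest station time
Station times: [12.3, 6.3, 12.5]
Max = 12.5 min
Rate = 60 / 12.5
= 4.80 units/hour (bottleneck: 12.5min)


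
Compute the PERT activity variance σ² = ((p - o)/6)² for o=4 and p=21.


σ² = ((p - o) / 6)² = (p - o)² / 36
= (21 - 4)² / 36
= 17² / 36
= 289 / 36
= 8.0278


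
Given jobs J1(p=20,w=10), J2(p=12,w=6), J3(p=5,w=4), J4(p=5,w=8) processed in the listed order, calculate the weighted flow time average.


Completion times:
  J1: C=20, w×C=10×20=200
  J2: C=32, w×C=6×32=192
  J3: C=37, w×C=4×37=148
  J4: C=42, w×C=8×42=336
Sum w×C = 876
Sum w = 28
Weighted avg = 876/28
= 31.29


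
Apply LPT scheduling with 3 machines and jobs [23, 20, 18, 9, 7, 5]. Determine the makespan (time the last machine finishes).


Jobs (LPT sorted): [23, 20, 18, 9, 7, 5]
Machines: 3
  J=23 → Machine 1 (load: 0+23=23)
  J=20 → Machine 2 (load: 0+20=20)
  J=18 → Machine 3 (load: 0+18=18)
  J=9 → Machine 3 (load: 18+9=27)
  J=7 → Machine 2 (load: 20+7=27)
  J=5 → Machine 1 (load: 23+5=28)
Machine loads: [28, 27, 27]
Makespan = max = 28 time units


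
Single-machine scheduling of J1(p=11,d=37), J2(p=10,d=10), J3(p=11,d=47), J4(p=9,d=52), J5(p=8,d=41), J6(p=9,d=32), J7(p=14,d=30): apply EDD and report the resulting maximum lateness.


EDD order: J2 → J7 → J6 → J1 → J5 → J3 → J4
Completion and lateness:
  J2: C=10, d=10, L=10-10=0
  J7: C=24, d=30, L=24-30=-6
  J6: C=33, d=32, L=33-32=1
  J1: C=44, d=37, L=44-37=7
  J5: C=52, d=41, L=52-41=11
  J3: C=63, d=47, L=63-47=16
  J4: C=72, d=52, L=72-52=20
Lmax = max(0, -6, 1, 7, 11, 16, 20)
= 20


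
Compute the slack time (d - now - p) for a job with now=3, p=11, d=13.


Slack = due - current_time - processing
= 13 - 3 - 11
= -1


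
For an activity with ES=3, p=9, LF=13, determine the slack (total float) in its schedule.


EF = ES + duration = 3 + 9 = 12
LS = LF - duration = 13 - 9 = 4
Total Float = LF - EF = 13 - 12
(or LS - ES = 4 - 3)
= 1


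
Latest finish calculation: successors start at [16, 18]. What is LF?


LF = min of all successor start times
Successors start at: [16, 18]
LF = min(16, 18)
= 16


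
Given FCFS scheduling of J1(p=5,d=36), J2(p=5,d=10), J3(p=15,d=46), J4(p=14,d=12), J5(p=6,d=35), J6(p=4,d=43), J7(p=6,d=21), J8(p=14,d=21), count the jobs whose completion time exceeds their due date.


Completion vs due date:
  J1: C=5, d=36 → on time
  J2: C=10, d=10 → on time
  J3: C=25, d=46 → on time
  J4: C=39, d=12 → TARDY
  J5: C=45, d=35 → TARDY
  J6: C=49, d=43 → TARDY
  J7: C=55, d=21 → TARDY
  J8: C=69, d=21 → TARDY
Tardy jobs: J4, J5, J6, J7, J8
Count = 5


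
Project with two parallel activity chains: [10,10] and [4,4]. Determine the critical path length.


Path A: 10 + 10 = 20
Path B: 4 + 4 = 8
Critical path = longest = max(20, 8)
= 20 (Path A)


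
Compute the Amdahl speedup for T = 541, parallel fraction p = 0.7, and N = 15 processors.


Amdahl's law: T_p = T × ((1-p) + p/N)
= 541 × ((1-0.7) + 0.7/15)
= 541 × (0.30 + 0.0467)
= 541 × 0.3467
= 187.55
Speedup = 541/187.55
= 2.88×


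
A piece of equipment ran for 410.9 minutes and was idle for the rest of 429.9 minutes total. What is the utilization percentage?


Utilization = busy / total × 100
= 410.9 / 429.9 × 100
= 95.6%


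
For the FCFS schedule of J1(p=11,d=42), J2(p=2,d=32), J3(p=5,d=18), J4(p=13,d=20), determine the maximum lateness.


Lateness per job (L = C - d):
  J1: C=11, d=42, L=-31
  J2: C=13, d=32, L=-19
  J3: C=18, d=18, L=0
  J4: C=31, d=20, L=11
Lmax = max(-31, -19, 0, 11)
= 11


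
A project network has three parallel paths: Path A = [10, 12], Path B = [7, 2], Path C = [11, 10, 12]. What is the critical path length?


Path A: 10 + 12 = 22
Path B: 7 + 2 = 9
Path C: 11 + 10 + 12 = 33
Critical path = longest = max(22, 9, 33)
= 33 (Path C)


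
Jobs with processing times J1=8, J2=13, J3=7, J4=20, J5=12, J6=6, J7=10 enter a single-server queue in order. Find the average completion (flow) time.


Completion times:
  J1: completes at 8
  J2: completes at 21
  J3: completes at 28
  J4: completes at 48
  J5: completes at 60
  J6: completes at 66
  J7: completes at 76
Sum = 307
Average = 307/7
= 43.86


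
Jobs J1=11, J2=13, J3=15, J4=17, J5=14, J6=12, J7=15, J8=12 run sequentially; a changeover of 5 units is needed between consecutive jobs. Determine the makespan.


Makespan = Σ processing + (n-1) × setup
= (11 + 13 + 15 + 17 + 14 + 12 + 15 + 12) + (8-1)×5
= 109 + 35
= 144 time units


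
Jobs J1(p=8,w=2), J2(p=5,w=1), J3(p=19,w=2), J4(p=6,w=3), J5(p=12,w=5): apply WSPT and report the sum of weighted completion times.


WSPT order (by p/w): J4 → J5 → J1 → J2 → J3
  J4: C=6, w·C=3×6=18
  J5: C=18, w·C=5×18=90
  J1: C=26, w·C=2×26=52
  J2: C=31, w·C=1×31=31
  J3: C=50, w·C=2×50=100
Σ w·C = 291
= 291


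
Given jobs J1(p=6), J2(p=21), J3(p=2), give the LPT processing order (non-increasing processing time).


LPT: sort by longest processing time first
  J2: p=21
  J1: p=6
  J3: p=2
Order: J2 → J1 → J3


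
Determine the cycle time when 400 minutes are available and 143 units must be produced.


Cycle time = available time / demand
= 400 / 143
= 2.80 min/unit


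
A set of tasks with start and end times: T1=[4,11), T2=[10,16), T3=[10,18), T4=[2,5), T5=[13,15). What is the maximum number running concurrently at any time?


Check each time point for overlaps:
  t=10: 3 tasks active (T1, T2, T3)
Max concurrent = 3


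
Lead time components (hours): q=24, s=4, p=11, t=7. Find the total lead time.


Lead time = queue + setup + processing + transit
= 24 + 4 + 11 + 7
= 46 hours


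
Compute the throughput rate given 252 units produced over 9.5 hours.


Throughput = units / time
= 252 / 9.5
= 26.5 units/hour


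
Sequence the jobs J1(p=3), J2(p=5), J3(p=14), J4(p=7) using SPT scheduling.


SPT: sort by shortest processing time
  J1: p=3
  J2: p=5
  J4: p=7
  J3: p=14
Order: J1 → J2 → J4 → J3


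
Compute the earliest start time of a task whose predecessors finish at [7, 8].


ES = max of all predecessor completion times
Predecessors: [7, 8]
ES = max(7, 8)
= 8


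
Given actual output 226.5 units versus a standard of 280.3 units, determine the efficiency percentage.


Efficiency = (actual / standard) × 100
= (226.5 / 280.3) × 100
= 80.8%


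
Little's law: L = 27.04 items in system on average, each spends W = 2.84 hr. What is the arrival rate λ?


Little's law: L = λW → λ = L / W
= 27.04 / 2.84
= 9.52 per hour


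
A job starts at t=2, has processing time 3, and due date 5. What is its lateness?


Completion = 2 + 3 = 5
Lateness = C - d = 5 - 5
= 0


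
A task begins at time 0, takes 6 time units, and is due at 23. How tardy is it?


Completion = start + processing = 0 + 6 = 6
Tardiness = max(0, C - d) = max(0, 6 - 23)
= max(0, -17)
= 0


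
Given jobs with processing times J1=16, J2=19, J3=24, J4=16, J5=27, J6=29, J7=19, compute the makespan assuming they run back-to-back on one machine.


Sequential makespan: sum all processing times
= 16 + 19 + 24 + 16 + 27 + 29 + 19
= 150 time units


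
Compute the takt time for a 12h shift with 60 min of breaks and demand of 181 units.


Available = 12×60 - 60 = 660 min
Takt time = 660 / 181
= 3.65 min/unit


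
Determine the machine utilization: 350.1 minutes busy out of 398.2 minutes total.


Utilization = busy / total × 100
= 350.1 / 398.2 × 100
= 87.9%


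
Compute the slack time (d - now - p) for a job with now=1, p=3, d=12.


Slack = due - current_time - processing
= 12 - 1 - 3
= 8


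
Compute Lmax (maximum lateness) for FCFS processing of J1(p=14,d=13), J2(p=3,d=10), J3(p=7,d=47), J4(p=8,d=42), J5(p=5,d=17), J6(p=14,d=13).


Lateness per job (L = C - d):
  J1: C=14, d=13, L=1
  J2: C=17, d=10, L=7
  J3: C=24, d=47, L=-23
  J4: C=32, d=42, L=-10
  J5: C=37, d=17, L=20
  J6: C=51, d=13, L=38
Lmax = max(1, 7, -23, -10, 20, 38)
= 38


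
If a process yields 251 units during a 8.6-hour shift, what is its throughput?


Throughput = units / time
= 251 / 8.6
= 29.2 units/hour


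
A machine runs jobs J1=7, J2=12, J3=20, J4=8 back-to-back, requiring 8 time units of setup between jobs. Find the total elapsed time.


Makespan = Σ processing + (n-1) × setup
= (7 + 12 + 20 + 8) + (4-1)×8
= 47 + 24
= 71 time units


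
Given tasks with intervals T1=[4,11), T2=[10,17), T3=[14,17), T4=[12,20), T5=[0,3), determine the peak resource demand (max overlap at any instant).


Check each time point for overlaps:
  t=14: 3 tasks active (T2, T3, T4)
Max concurrent = 3


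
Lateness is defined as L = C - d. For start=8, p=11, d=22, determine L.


Completion = 8 + 11 = 19
Lateness = C - d = 19 - 22
= -3


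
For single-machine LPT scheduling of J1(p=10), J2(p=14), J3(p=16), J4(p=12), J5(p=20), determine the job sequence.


LPT: sort by longest processing time first
  J5: p=20
  J3: p=16
  J2: p=14
  J4: p=12
  J1: p=10
Order: J5 → J3 → J2 → J4 → J1


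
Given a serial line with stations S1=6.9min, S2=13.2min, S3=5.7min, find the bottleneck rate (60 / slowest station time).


Bottleneck = longest station time
Station times: [6.9, 13.2, 5.7]
Max = 13.2 min
Rate = 60 / 13.2
= 4.55 units/hour (bottleneck: 13.2min)


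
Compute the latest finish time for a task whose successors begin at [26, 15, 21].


LF = min of all successor start times
Successors start at: [26, 15, 21]
LF = min(26, 15, 21)
= 15


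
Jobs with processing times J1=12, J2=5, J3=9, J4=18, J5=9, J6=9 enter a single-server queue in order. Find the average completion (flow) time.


Completion times:
  J1: completes at 12
  J2: completes at 17
  J3: completes at 26
  J4: completes at 44
  J5: completes at 53
  J6: completes at 62
Sum = 214
Average = 214/6
= 35.67


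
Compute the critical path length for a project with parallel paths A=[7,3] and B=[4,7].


Path A: 7 + 3 = 10
Path B: 4 + 7 = 11
Critical path = longest = max(10, 11)
= 11 (Path B)


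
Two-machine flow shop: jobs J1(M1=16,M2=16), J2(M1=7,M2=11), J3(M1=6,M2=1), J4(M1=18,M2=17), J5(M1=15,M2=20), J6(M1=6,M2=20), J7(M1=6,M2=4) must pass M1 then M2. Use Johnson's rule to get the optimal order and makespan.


Johnson's rule:
Group 1 (M1≤M2, sort by M1): ['J6', 'J2', 'J5', 'J1']
Group 2 (M1>M2, sort desc M2): ['J4', 'J7', 'J3']
Sequence: J6 → J2 → J5 → J1 → J4 → J7 → J3
Makespan calculation:
  J6: M1 done=6, M2 done=26
  J2: M1 done=13, M2 done=37
  J5: M1 done=28, M2 done=57
  J1: M1 done=44, M2 done=73
  J4: M1 done=62, M2 done=90
  J7: M1 done=68, M2 done=94
  J3: M1 done=74, M2 done=95
= Sequence: J6 → J2 → J5 → J1 → J4 → J7 → J3, Makespan: 95


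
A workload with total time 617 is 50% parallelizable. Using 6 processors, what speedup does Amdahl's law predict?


Amdahl's law: T_p = T × ((1-p) + p/N)
= 617 × ((1-0.5) + 0.5/6)
= 617 × (0.50 + 0.0833)
= 617 × 0.5833
= 359.92
Speedup = 617/359.92
= 1.71×


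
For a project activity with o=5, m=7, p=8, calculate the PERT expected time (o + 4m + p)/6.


te = (o + 4m + p) / 6
= (5 + 4×7 + 8) / 6
= (5 + 28 + 8) / 6
= 41 / 6
= 6.83


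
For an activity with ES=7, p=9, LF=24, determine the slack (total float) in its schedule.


EF = ES + duration = 7 + 9 = 16
LS = LF - duration = 24 - 9 = 15
Total Float = LF - EF = 24 - 16
(or LS - ES = 15 - 7)
= 8


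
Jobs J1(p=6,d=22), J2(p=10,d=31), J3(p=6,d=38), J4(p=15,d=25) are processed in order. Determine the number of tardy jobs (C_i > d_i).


Completion vs due date:
  J1: C=6, d=22 → on time
  J2: C=16, d=31 → on time
  J3: C=22, d=38 → on time
  J4: C=37, d=25 → TARDY
Tardy jobs: J4
Count = 1


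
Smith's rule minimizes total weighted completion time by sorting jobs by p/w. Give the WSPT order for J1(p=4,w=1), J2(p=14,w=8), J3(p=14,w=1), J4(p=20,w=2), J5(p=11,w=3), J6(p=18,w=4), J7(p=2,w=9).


WSPT (Smith's rule): sort by p/w ascending
  J7: p/w = 2/9 = 0.222
  J2: p/w = 14/8 = 1.750
  J5: p/w = 11/3 = 3.667
  J1: p/w = 4/1 = 4.000
  J6: p/w = 18/4 = 4.500
  J4: p/w = 20/2 = 10.000
  J3: p/w = 14/1 = 14.000
Order: J7 → J2 → J5 → J1 → J6 → J4 → J3


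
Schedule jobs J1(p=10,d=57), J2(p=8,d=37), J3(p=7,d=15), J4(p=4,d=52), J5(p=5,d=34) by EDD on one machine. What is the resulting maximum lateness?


EDD order: J3 → J5 → J2 → J4 → J1
Completion and lateness:
  J3: C=7, d=15, L=7-15=-8
  J5: C=12, d=34, L=12-34=-22
  J2: C=20, d=37, L=20-37=-17
  J4: C=24, d=52, L=24-52=-28
  J1: C=34, d=57, L=34-57=-23
Lmax = max(-8, -22, -17, -28, -23)
= -8


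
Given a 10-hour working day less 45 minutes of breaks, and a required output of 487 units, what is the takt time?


Available = 10×60 - 45 = 555 min
Takt time = 555 / 487
= 1.14 min/unit


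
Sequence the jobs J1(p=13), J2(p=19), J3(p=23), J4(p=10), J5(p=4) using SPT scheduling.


SPT: sort by shortest processing time
  J5: p=4
  J4: p=10
  J1: p=13
  J2: p=19
  J3: p=23
Order: J5 → J4 → J1 → J2 → J3


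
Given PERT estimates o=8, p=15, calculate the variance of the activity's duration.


σ² = ((p - o) / 6)² = (p - o)² / 36
= (15 - 8)² / 36
= 7² / 36
= 49 / 36
= 1.3611


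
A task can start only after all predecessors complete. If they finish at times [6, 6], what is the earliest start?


ES = max of all predecessor completion times
Predecessors: [6, 6]
ES = max(6, 6)
= 6


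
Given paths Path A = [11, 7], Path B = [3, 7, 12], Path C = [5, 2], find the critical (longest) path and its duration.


Path A: 11 + 7 = 18
Path B: 3 + 7 + 12 = 22
Path C: 5 + 2 = 7
Critical path = longest = max(18, 22, 7)
= 22 (Path B)


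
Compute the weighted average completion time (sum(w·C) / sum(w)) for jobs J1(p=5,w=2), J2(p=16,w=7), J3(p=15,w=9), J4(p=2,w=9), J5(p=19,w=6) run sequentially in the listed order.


Completion times:
  J1: C=5, w×C=2×5=10
  J2: C=21, w×C=7×21=147
  J3: C=36, w×C=9×36=324
  J4: C=38, w×C=9×38=342
  J5: C=57, w×C=6×57=342
Sum w×C = 1165
Sum w = 33
Weighted avg = 1165/33
= 35.30


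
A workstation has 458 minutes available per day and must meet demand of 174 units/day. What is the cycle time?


Cycle time = available time / demand
= 458 / 174
= 2.63 min/unit


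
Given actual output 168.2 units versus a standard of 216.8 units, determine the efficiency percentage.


Efficiency = (actual / standard) × 100
= (168.2 / 216.8) × 100
= 77.6%


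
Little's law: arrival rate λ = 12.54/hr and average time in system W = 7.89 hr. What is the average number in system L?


Little's law: L = λ × W
= 12.54 × 7.89
= 98.94


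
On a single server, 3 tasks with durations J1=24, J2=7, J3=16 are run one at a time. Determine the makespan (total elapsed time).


Sequential makespan: sum all processing times
= 24 + 7 + 16
= 47 time units


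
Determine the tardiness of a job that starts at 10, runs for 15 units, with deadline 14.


Completion = start + processing = 10 + 15 = 25
Tardiness = max(0, C - d) = max(0, 25 - 14)
= max(0, 11)
= 11


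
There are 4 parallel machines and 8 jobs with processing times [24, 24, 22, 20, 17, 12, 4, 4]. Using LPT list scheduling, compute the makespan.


Jobs (LPT sorted): [24, 24, 22, 20, 17, 12, 4, 4]
Machines: 4
  J=24 → Machine 1 (load: 0+24=24)
  J=24 → Machine 2 (load: 0+24=24)
  J=22 → Machine 3 (load: 0+22=22)
  J=20 → Machine 4 (load: 0+20=20)
  J=17 → Machine 4 (load: 20+17=37)
  J=12 → Machine 3 (load: 22+12=34)
  J=4 → Machine 1 (load: 24+4=28)
  J=4 → Machine 2 (load: 24+4=28)
Machine loads: [28, 28, 34, 37]
Makespan = max = 37 time units


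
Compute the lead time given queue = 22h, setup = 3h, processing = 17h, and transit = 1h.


Lead time = queue + setup + processing + transit
= 22 + 3 + 17 + 1
= 43 hours


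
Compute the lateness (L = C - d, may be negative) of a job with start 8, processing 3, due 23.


Completion = 8 + 3 = 11
Lateness = C - d = 11 - 23
= -12


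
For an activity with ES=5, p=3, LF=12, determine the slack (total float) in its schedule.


EF = ES + duration = 5 + 3 = 8
LS = LF - duration = 12 - 3 = 9
Total Float = LF - EF = 12 - 8
(or LS - ES = 9 - 5)
= 4


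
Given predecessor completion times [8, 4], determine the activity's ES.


ES = max of all predecessor completion times
Predecessors: [8, 4]
ES = max(8, 4)
= 8


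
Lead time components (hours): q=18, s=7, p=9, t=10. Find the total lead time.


Lead time = queue + setup + processing + transit
= 18 + 7 + 9 + 10
= 44 hours


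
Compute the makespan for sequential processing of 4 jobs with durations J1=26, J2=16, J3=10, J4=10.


Sequential makespan: sum all processing times
= 26 + 16 + 10 + 10
= 62 time units


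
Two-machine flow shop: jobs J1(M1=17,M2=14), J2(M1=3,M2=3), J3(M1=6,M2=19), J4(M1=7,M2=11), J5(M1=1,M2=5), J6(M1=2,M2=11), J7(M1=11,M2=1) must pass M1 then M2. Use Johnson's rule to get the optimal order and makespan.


Johnson's rule:
Group 1 (M1≤M2, sort by M1): ['J5', 'J6', 'J2', 'J3', 'J4']
Group 2 (M1>M2, sort desc M2): ['J1', 'J7']
Sequence: J5 → J6 → J2 → J3 → J4 → J1 → J7
Makespan calculation:
  J5: M1 done=1, M2 done=6
  J6: M1 done=3, M2 done=17
  J2: M1 done=6, M2 done=20
  J3: M1 done=12, M2 done=39
  J4: M1 done=19, M2 done=50
  J1: M1 done=36, M2 done=64
  J7: M1 done=47, M2 done=65
= Sequence: J5 → J6 → J2 → J3 → J4 → J1 → J7, Makespan: 65


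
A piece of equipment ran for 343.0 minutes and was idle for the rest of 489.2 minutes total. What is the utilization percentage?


Utilization = busy / total × 100
= 343.0 / 489.2 × 100
= 70.1%


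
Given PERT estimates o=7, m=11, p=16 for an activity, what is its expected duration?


te = (o + 4m + p) / 6
= (7 + 4×11 + 16) / 6
= (7 + 44 + 16) / 6
= 67 / 6
= 11.17


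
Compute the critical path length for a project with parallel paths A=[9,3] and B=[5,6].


Path A: 9 + 3 = 12
Path B: 5 + 6 = 11
Critical path = longest = max(12, 11)
= 12 (Path A)


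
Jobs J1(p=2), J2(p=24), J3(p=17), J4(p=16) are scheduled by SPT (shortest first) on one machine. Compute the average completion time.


SPT order: J1 → J4 → J3 → J2
Completion times:
  J1: C=2
  J4: C=18
  J3: C=35
  J2: C=59
Sum = 114, n = 4
Mean flow = 114/4
= 28.50


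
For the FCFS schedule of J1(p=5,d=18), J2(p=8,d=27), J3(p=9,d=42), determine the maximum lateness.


Lateness per job (L = C - d):
  J1: C=5, d=18, L=-13
  J2: C=13, d=27, L=-14
  J3: C=22, d=42, L=-20
Lmax = max(-13, -14, -20)
= -13


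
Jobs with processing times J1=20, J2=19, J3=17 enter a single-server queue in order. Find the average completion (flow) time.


Completion times:
  J1: completes at 20
  J2: completes at 39
  J3: completes at 56
Sum = 115
Average = 115/3
= 38.33


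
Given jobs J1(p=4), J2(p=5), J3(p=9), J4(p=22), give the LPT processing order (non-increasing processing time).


LPT: sort by longest processing time first
  J4: p=22
  J3: p=9
  J2: p=5
  J1: p=4
Order: J4 → J3 → J2 → J1


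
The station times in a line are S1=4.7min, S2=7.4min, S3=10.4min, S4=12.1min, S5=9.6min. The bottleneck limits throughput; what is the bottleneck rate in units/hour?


Bottleneck = longest station time
Station times: [4.7, 7.4, 10.4, 12.1, 9.6]
Max = 12.1 min
Rate = 60 / 12.1
= 4.96 units/hour (bottleneck: 12.1min)


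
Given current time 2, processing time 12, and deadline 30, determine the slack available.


Slack = due - current_time - processing
= 30 - 2 - 12
= 16


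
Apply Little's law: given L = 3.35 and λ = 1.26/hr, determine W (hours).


Little's law: L = λW → W = L / λ
= 3.35 / 1.26
= 2.66 hours


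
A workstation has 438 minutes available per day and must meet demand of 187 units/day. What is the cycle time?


Cycle time = available time / demand
= 438 / 187
= 2.34 min/unit


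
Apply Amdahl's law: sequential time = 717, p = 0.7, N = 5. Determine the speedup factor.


Amdahl's law: T_p = T × ((1-p) + p/N)
= 717 × ((1-0.7) + 0.7/5)
= 717 × (0.30 + 0.1400)
= 717 × 0.4400
= 315.48
Speedup = 717/315.48
= 2.27×


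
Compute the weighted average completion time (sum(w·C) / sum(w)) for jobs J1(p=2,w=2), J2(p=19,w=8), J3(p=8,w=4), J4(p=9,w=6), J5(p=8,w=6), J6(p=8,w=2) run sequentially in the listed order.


Completion times:
  J1: C=2, w×C=2×2=4
  J2: C=21, w×C=8×21=168
  J3: C=29, w×C=4×29=116
  J4: C=38, w×C=6×38=228
  J5: C=46, w×C=6×46=276
  J6: C=54, w×C=2×54=108
Sum w×C = 900
Sum w = 28
Weighted avg = 900/28
= 32.14


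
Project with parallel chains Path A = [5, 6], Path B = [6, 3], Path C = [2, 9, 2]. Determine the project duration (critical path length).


Path A: 5 + 6 = 11
Path B: 6 + 3 = 9
Path C: 2 + 9 + 2 = 13
Critical path = longest = max(11, 9, 13)
= 13 (Path C)


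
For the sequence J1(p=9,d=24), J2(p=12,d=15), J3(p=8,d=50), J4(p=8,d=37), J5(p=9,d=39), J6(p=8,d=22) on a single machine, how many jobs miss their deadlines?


Completion vs due date:
  J1: C=9, d=24 → on time
  J2: C=21, d=15 → TARDY
  J3: C=29, d=50 → on time
  J4: C=37, d=37 → on time
  J5: C=46, d=39 → TARDY
  J6: C=54, d=22 → TARDY
Tardy jobs: J2, J5, J6
Count = 3


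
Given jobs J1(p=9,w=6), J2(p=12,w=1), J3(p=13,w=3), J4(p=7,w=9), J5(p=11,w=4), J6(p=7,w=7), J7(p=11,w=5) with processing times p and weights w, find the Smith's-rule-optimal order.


WSPT (Smith's rule): sort by p/w ascending
  J4: p/w = 7/9 = 0.778
  J6: p/w = 7/7 = 1.000
  J1: p/w = 9/6 = 1.500
  J7: p/w = 11/5 = 2.200
  J5: p/w = 11/4 = 2.750
  J3: p/w = 13/3 = 4.333
  J2: p/w = 12/1 = 12.000
Order: J4 → J6 → J1 → J7 → J5 → J3 → J2


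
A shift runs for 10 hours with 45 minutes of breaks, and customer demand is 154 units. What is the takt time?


Available = 10×60 - 45 = 555 min
Takt time = 555 / 154
= 3.60 min/unit


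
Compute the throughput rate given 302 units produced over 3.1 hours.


Throughput = units / time
= 302 / 3.1
= 97.4 units/hour


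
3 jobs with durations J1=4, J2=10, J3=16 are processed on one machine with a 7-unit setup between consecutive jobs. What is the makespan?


Makespan = Σ processing + (n-1) × setup
= (4 + 10 + 16) + (3-1)×7
= 30 + 14
= 44 time units


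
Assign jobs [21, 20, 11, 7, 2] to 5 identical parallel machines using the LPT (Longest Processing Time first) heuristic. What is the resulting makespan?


Jobs (LPT sorted): [21, 20, 11, 7, 2]
Machines: 5
  J=21 → Machine 1 (load: 0+21=21)
  J=20 → Machine 2 (load: 0+20=20)
  J=11 → Machine 3 (load: 0+11=11)
  J=7 → Machine 4 (load: 0+7=7)
  J=2 → Machine 5 (load: 0+2=2)
Machine loads: [21, 20, 11, 7, 2]
Makespan = max = 21 time units


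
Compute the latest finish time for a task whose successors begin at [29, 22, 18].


LF = min of all successor start times
Successors start at: [29, 22, 18]
LF = min(29, 22, 18)
= 18


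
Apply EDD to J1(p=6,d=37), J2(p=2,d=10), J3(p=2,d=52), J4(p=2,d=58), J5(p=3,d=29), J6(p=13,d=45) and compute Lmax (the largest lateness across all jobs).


EDD order: J2 → J5 → J1 → J6 → J3 → J4
Completion and lateness:
  J2: C=2, d=10, L=2-10=-8
  J5: C=5, d=29, L=5-29=-24
  J1: C=11, d=37, L=11-37=-26
  J6: C=24, d=45, L=24-45=-21
  J3: C=26, d=52, L=26-52=-26
  J4: C=28, d=58, L=28-58=-30
Lmax = max(-8, -24, -26, -21, -26, -30)
= -8


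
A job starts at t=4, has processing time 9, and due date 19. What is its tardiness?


Completion = start + processing = 4 + 9 = 13
Tardiness = max(0, C - d) = max(0, 13 - 19)
= max(0, -6)
= 0


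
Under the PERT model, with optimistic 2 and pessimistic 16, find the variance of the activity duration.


σ² = ((p - o) / 6)² = (p - o)² / 36
= (16 - 2)² / 36
= 14² / 36
= 196 / 36
= 5.4444


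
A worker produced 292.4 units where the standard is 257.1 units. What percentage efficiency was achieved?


Efficiency = (actual / standard) × 100
= (292.4 / 257.1) × 100
= 113.7%


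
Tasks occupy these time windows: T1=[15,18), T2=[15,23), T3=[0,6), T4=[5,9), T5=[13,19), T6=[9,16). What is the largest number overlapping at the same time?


Check each time point for overlaps:
  t=15: 4 tasks active (T1, T2, T5, T6)
Max concurrent = 4


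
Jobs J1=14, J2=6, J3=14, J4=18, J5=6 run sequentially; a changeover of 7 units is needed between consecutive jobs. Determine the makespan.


Makespan = Σ processing + (n-1) × setup
= (14 + 6 + 14 + 18 + 6) + (5-1)×7
= 58 + 28
= 86 time units


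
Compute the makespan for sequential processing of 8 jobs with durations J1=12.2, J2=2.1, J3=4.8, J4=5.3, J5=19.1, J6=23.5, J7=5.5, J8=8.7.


Sequential makespan: sum all processing times
= 12.2 + 2.1 + 4.8 + 5.3 + 19.1 + 23.5 + 5.5 + 8.7
= 81.2 time units


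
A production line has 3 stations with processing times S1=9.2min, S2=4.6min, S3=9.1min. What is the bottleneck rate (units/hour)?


Bottleneck = longest station time
Station times: [9.2, 4.6, 9.1]
Max = 9.2 min
Rate = 60 / 9.2
= 6.52 units/hour (bottleneck: 9.2min)


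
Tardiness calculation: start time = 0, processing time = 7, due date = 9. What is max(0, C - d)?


Completion = start + processing = 0 + 7 = 7
Tardiness = max(0, C - d) = max(0, 7 - 9)
= max(0, -2)
= 0


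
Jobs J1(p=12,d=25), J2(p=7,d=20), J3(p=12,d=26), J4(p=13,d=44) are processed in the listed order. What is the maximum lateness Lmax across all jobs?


Lateness per job (L = C - d):
  J1: C=12, d=25, L=-13
  J2: C=19, d=20, L=-1
  J3: C=31, d=26, L=5
  J4: C=44, d=44, L=0
Lmax = max(-13, -1, 5, 0)
= 5


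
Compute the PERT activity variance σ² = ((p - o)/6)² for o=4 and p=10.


σ² = ((p - o) / 6)² = (p - o)² / 36
= (10 - 4)² / 36
= 6² / 36
= 36 / 36
= 1.0000


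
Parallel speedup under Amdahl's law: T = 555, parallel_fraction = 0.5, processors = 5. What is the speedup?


Amdahl's law: T_p = T × ((1-p) + p/N)
= 555 × ((1-0.5) + 0.5/5)
= 555 × (0.50 + 0.1000)
= 555 × 0.6000
= 333.00
Speedup = 555/333.00
= 1.67×


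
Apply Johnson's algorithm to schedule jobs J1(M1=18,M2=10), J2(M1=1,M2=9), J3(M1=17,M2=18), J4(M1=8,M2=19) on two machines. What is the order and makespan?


Johnson's rule:
Group 1 (M1≤M2, sort by M1): ['J2', 'J4', 'J3']
Group 2 (M1>M2, sort desc M2): ['J1']
Sequence: J2 → J4 → J3 → J1
Makespan calculation:
  J2: M1 done=1, M2 done=10
  J4: M1 done=9, M2 done=29
  J3: M1 done=26, M2 done=47
  J1: M1 done=44, M2 done=57
= Sequence: J2 → J4 → J3 → J1, Makespan: 57


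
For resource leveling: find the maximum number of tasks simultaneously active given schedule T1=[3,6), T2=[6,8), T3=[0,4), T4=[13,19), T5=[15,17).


Check each time point for overlaps:
  t=3: 2 tasks active (T1, T3)
Max concurrent = 2


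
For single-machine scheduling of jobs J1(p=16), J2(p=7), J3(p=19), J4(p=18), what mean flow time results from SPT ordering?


SPT order: J2 → J1 → J4 → J3
Completion times:
  J2: C=7
  J1: C=23
  J4: C=41
  J3: C=60
Sum = 131, n = 4
Mean flow = 131/4
= 32.75


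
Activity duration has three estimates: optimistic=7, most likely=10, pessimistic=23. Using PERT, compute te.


te = (o + 4m + p) / 6
= (7 + 4×10 + 23) / 6
= (7 + 40 + 23) / 6
= 70 / 6
= 11.67


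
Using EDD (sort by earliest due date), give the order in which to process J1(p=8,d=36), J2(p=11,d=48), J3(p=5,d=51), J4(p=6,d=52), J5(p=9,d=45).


EDD: sort by earliest due date
  J1: d=36, p=8
  J5: d=45, p=9
  J2: d=48, p=11
  J3: d=51, p=5
  J4: d=52, p=6
Order: J1 → J5 → J2 → J3 → J4


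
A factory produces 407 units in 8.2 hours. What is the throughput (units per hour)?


Throughput = units / time
= 407 / 8.2
= 49.6 units/hour


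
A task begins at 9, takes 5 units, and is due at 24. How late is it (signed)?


Completion = 9 + 5 = 14
Lateness = C - d = 14 - 24
= -10


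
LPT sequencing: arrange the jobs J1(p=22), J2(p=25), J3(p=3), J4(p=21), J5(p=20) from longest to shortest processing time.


LPT: sort by longest processing time first
  J2: p=25
  J1: p=22
  J4: p=21
  J5: p=20
  J3: p=3
Order: J2 → J1 → J4 → J5 → J3


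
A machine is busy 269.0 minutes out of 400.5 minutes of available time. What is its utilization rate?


Utilization = busy / total × 100
= 269.0 / 400.5 × 100
= 67.2%


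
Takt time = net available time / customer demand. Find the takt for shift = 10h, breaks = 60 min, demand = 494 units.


Available = 10×60 - 60 = 540 min
Takt time = 540 / 494
= 1.09 min/unit


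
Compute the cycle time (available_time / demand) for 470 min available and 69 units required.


Cycle time = available time / demand
= 470 / 69
= 6.81 min/unit


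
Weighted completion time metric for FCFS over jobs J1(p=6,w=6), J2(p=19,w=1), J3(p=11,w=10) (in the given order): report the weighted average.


Completion times:
  J1: C=6, w×C=6×6=36
  J2: C=25, w×C=1×25=25
  J3: C=36, w×C=10×36=360
Sum w×C = 421
Sum w = 17
Weighted avg = 421/17
= 24.76


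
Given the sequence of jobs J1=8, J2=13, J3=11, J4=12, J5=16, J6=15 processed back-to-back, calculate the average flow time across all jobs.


Completion times:
  J1: completes at 8
  J2: completes at 21
  J3: completes at 32
  J4: completes at 44
  J5: completes at 60
  J6: completes at 75
Sum = 240
Average = 240/6
= 40.00


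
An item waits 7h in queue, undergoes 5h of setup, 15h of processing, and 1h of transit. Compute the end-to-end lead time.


Lead time = queue + setup + processing + transit
= 7 + 5 + 15 + 1
= 28 hours


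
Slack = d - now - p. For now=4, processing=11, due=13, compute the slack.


Slack = due - current_time - processing
= 13 - 4 - 11
= -2


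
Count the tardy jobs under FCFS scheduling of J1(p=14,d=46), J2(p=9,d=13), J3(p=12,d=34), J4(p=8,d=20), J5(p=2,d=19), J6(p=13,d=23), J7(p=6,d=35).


Completion vs due date:
  J1: C=14, d=46 → on time
  J2: C=23, d=13 → TARDY
  J3: C=35, d=34 → TARDY
  J4: C=43, d=20 → TARDY
  J5: C=45, d=19 → TARDY
  J6: C=58, d=23 → TARDY
  J7: C=64, d=35 → TARDY
Tardy jobs: J2, J3, J4, J5, J6, J7
Count = 6


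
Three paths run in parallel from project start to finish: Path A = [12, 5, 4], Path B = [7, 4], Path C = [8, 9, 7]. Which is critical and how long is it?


Path A: 12 + 5 + 4 = 21
Path B: 7 + 4 = 11
Path C: 8 + 9 + 7 = 24
Critical path = longest = max(21, 11, 24)
= 24 (Path C)


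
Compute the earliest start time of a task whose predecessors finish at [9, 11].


ES = max of all predecessor completion times
Predecessors: [9, 11]
ES = max(9, 11)
= 11


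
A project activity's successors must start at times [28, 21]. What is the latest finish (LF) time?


LF = min of all successor start times
Successors start at: [28, 21]
LF = min(28, 21)
= 21


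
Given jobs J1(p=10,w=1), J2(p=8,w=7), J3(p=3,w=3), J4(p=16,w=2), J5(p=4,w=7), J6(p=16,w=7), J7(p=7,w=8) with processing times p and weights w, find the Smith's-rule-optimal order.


WSPT (Smith's rule): sort by p/w ascending
  J5: p/w = 4/7 = 0.571
  J7: p/w = 7/8 = 0.875
  J3: p/w = 3/3 = 1.000
  J2: p/w = 8/7 = 1.143
  J6: p/w = 16/7 = 2.286
  J4: p/w = 16/2 = 8.000
  J1: p/w = 10/1 = 10.000
Order: J5 → J7 → J3 → J2 → J6 → J4 → J1


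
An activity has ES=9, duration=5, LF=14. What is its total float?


EF = ES + duration = 9 + 5 = 14
LS = LF - duration = 14 - 5 = 9
Total Float = LF - EF = 14 - 14
(or LS - ES = 9 - 9)
= 0


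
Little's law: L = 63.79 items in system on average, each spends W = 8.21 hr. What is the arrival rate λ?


Little's law: L = λW → λ = L / W
= 63.79 / 8.21
= 7.77 per hour


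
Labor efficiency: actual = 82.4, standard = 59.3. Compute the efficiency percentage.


Efficiency = (actual / standard) × 100
= (82.4 / 59.3) × 100
= 139.0%


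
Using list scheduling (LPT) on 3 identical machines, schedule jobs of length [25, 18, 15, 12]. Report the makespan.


Jobs (LPT sorted): [25, 18, 15, 12]
Machines: 3
  J=25 → Machine 1 (load: 0+25=25)
  J=18 → Machine 2 (load: 0+18=18)
  J=15 → Machine 3 (load: 0+15=15)
  J=12 → Machine 3 (load: 15+12=27)
Machine loads: [25, 18, 27]
Makespan = max = 27 time units


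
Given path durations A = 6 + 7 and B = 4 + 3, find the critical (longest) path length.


Path A: 6 + 7 = 13
Path B: 4 + 3 = 7
Critical path = longest = max(13, 7)
= 13 (Path A)


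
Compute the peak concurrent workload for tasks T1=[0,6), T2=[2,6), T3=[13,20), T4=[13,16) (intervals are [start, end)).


Check each time point for overlaps:
  t=2: 2 tasks active (T1, T2)
Max concurrent = 2


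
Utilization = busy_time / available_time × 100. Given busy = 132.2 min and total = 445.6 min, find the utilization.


Utilization = busy / total × 100
= 132.2 / 445.6 × 100
= 29.7%
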